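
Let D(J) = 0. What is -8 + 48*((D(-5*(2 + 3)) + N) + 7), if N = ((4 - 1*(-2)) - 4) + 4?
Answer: 616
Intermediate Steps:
N = 6 (N = ((4 + 2) - 4) + 4 = (6 - 4) + 4 = 2 + 4 = 6)
-8 + 48*((D(-5*(2 + 3)) + N) + 7) = -8 + 48*((0 + 6) + 7) = -8 + 48*(6 + 7) = -8 + 48*13 = -8 + 624 = 616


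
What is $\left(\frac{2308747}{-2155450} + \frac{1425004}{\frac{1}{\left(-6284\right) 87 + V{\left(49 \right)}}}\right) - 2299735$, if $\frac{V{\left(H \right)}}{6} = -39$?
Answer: $- \frac{1679950913398150097}{2155450} \approx -7.794 \cdot 10^{11}$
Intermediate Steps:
$V{\left(H \right)} = -234$ ($V{\left(H \right)} = 6 \left(-39\right) = -234$)
$\left(\frac{2308747}{-2155450} + \frac{1425004}{\frac{1}{\left(-6284\right) 87 + V{\left(49 \right)}}}\right) - 2299735 = \left(\frac{2308747}{-2155450} + \frac{1425004}{\frac{1}{\left(-6284\right) 87 - 234}}\right) - 2299735 = \left(2308747 \left(- \frac{1}{2155450}\right) + \frac{1425004}{\frac{1}{-546708 - 234}}\right) - 2299735 = \left(- \frac{2308747}{2155450} + \frac{1425004}{\frac{1}{-546942}}\right) - 2299735 = \left(- \frac{2308747}{2155450} + \frac{1425004}{- \frac{1}{546942}}\right) - 2299735 = \left(- \frac{2308747}{2155450} + 1425004 \left(-546942\right)\right) - 2299735 = \left(- \frac{2308747}{2155450} - 779394537768\right) - 2299735 = - \frac{1679945956434344347}{2155450} - 2299735 = - \frac{1679950913398150097}{2155450}$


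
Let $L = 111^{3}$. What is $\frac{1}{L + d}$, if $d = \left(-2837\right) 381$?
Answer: $\frac{1}{286734} \approx 3.4876 \cdot 10^{-6}$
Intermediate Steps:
$d = -1080897$
$L = 1367631$
$\frac{1}{L + d} = \frac{1}{1367631 - 1080897} = \frac{1}{286734}$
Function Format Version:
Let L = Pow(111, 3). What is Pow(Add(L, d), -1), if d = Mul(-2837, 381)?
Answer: Rational(1, 286734) ≈ 3.4876e-6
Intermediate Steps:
d = -1080897
L = 1367631
Pow(Add(L, d), -1) = Pow(Add(1367631, -1080897), -1) = Pow(286734, -1) = Rational(1, 286734)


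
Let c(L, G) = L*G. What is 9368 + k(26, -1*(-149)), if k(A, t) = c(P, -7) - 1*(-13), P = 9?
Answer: 9318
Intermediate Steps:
c(L, G) = G*L
k(A, t) = -50 (k(A, t) = -7*9 - 1*(-13) = -63 + 13 = -50)
9368 + k(26, -1*(-149)) = 9368 - 50 = 9318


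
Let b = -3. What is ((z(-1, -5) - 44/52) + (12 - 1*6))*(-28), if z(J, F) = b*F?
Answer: -7336/13 ≈ -564.31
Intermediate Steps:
z(J, F) = -3*F
((z(-1, -5) - 44/52) + (12 - 1*6))*(-28) = ((-3*(-5) - 44/52) + (12 - 1*6))*(-28) = ((15 - 44*1/52) + (12 - 6))*(-28) = ((15 - 11/13) + 6)*(-28) = (184/13 + 6)*(-28) = (262/13)*(-28) = -7336/13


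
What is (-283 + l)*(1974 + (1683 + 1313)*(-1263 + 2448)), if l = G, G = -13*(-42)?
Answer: 934237542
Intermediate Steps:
G = 546
l = 546
(-283 + l)*(1974 + (1683 + 1313)*(-1263 + 2448)) = (-283 + 546)*(1974 + (1683 + 1313)*(-1263 + 2448)) = 263*(1974 + 2996*1185) = 263*(1974 + 3550260) = 263*3552234 = 934237542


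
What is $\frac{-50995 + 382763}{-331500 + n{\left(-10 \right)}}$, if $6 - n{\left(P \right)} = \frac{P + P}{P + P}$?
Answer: $- \frac{331768}{331495} \approx -1.0008$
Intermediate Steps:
$n{\left(P \right)} = 5$ ($n{\left(P \right)} = 6 - \frac{P + P}{P + P} = 6 - \frac{2 P}{2 P} = 6 - 2 P \frac{1}{2 P} = 6 - 1 = 5$)
$\frac{-50995 + 382763}{-331500 + n{\left(-10 \right)}} = \frac{-50995 + 382763}{-331500 + 5} = \frac{331768}{-331495} = 331768 \left(- \frac{1}{331495}\right) = - \frac{331768}{331495}$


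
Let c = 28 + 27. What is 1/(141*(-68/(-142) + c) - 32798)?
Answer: -71/1773259 ≈ -4.0039e-5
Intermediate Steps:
c = 55
1/(141*(-68/(-142) + c) - 32798) = 1/(141*(-68/(-142) + 55) - 32798) = 1/(141*(-68*(-1/142) + 55) - 32798) = 1/(141*(34/71 + 55) - 32798) = 1/(141*(3939/71) - 32798) = 1/(555399/71 - 32798) = 1/(-1773259/71) = -71/1773259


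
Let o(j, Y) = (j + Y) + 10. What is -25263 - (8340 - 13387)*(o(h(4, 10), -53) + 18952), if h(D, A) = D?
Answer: 95428648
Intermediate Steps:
o(j, Y) = 10 + Y + j (o(j, Y) = (Y + j) + 10 = 10 + Y + j)
-25263 - (8340 - 13387)*(o(h(4, 10), -53) + 18952) = -25263 - (8340 - 13387)*((10 - 53 + 4) + 18952) = -25263 - (-5047)*(-39 + 18952) = -25263 - (-5047)*18913 = -25263 - 1*(-95453911) = -25263 + 95453911 = 95428648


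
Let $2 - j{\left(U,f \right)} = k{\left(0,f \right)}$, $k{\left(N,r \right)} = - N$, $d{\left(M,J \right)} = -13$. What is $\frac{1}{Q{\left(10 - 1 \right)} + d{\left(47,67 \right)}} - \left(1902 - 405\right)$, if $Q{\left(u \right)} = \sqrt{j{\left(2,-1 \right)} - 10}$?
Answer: $- \frac{264982}{177} - \frac{2 i \sqrt{2}}{177} \approx -1497.1 - 0.01598 i$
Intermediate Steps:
$j{\left(U,f \right)} = 2$ ($j{\left(U,f \right)} = 2 - \left(-1\right) 0 = 2 - 0 = 2 + 0 = 2$)
$Q{\left(u \right)} = 2 i \sqrt{2}$ ($Q{\left(u \right)} = \sqrt{2 - 10} = \sqrt{-8} = 2 i \sqrt{2}$)
$\frac{1}{Q{\left(10 - 1 \right)} + d{\left(47,67 \right)}} - \left(1902 - 405\right) = \frac{1}{2 i \sqrt{2} - 13} - \left(1902 - 405\right) = \frac{1}{-13 + 2 i \sqrt{2}} - 1497 = -1497 + \frac{1}{-13 + 2 i \sqrt{2}}$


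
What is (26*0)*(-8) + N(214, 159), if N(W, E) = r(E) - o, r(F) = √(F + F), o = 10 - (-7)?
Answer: -17 + √318 ≈ 0.83255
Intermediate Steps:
o = 17 (o = 10 - 1*(-7) = 10 + 7 = 17)
r(F) = √2*√F (r(F) = √(2*F) = √2*√F)
N(W, E) = -17 + √2*√E (N(W, E) = √2*√E - 1*17 = √2*√E - 17 = -17 + √2*√E)
(26*0)*(-8) + N(214, 159) = (26*0)*(-8) + (-17 + √2*√159) = 0*(-8) + (-17 + √318) = 0 + (-17 + √318) = -17 + √318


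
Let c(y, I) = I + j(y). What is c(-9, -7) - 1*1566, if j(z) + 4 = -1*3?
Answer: -1580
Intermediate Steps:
j(z) = -7 (j(z) = -4 - 1*3 = -4 - 3 = -7)
c(y, I) = -7 + I (c(y, I) = I - 7 = -7 + I)
c(-9, -7) - 1*1566 = (-7 - 7) - 1*1566 = -14 - 1566 = -1580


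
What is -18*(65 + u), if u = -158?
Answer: 1674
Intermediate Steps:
-18*(65 + u) = -18*(65 - 158) = -18*(-93) = 1674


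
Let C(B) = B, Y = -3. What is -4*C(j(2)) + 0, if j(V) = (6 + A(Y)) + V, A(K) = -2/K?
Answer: -104/3 ≈ -34.667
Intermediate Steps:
j(V) = 20/3 + V (j(V) = (6 - 2/(-3)) + V = (6 - 2*(-1/3)) + V = (6 + 2/3) + V = 20/3 + V)
-4*C(j(2)) + 0 = -4*(20/3 + 2) + 0 = -4*26/3 + 0 = -104/3 + 0 = -104/3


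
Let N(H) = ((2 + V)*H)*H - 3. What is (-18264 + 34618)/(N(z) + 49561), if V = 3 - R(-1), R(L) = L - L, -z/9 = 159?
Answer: 16354/10288363 ≈ 0.0015896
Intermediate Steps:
z = -1431 (z = -9*159 = -1431)
R(L) = 0
V = 3 (V = 3 - 1*0 = 3 + 0 = 3)
N(H) = -3 + 5*H**2 (N(H) = ((2 + 3)*H)*H - 3 = (5*H)*H - 3 = 5*H**2 - 3 = -3 + 5*H**2)
(-18264 + 34618)/(N(z) + 49561) = (-18264 + 34618)/((-3 + 5*(-1431)**2) + 49561) = 16354/((-3 + 5*2047761) + 49561) = 16354/((-3 + 10238805) + 49561) = 16354/(10238802 + 49561) = 16354/10288363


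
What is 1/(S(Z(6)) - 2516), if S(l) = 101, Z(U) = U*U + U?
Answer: -1/2415 ≈ -0.00041408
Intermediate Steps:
Z(U) = U + U² (Z(U) = U² + U = U + U²)
1/(S(Z(6)) - 2516) = 1/(101 - 2516) = 1/(-2415) = -1/2415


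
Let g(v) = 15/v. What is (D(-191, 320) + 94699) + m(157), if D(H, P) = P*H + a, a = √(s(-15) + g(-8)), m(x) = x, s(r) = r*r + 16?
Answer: 33736 + √3826/4 ≈ 33751.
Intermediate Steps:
s(r) = 16 + r² (s(r) = r² + 16 = 16 + r²)
a = √3826/4 (a = √((16 + (-15)²) + 15/(-8)) = √((16 + 225) + 15*(-⅛)) = √(241 - 15/8) = √(1913/8) = √3826/4 ≈ 15.464)
D(H, P) = √3826/4 + H*P (D(H, P) = P*H + √3826/4 = H*P + √3826/4 = √3826/4 + H*P)
(D(-191, 320) + 94699) + m(157) = ((√3826/4 - 191*320) + 94699) + 157 = ((√3826/4 - 61120) + 94699) + 157 = ((-61120 + √3826/4) + 94699) + 157 = (33579 + √3826/4) + 157 = 33736 + √3826/4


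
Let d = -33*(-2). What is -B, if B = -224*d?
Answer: 14784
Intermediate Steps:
d = 66
B = -14784 (B = -224*66 = -14784)
-B = -1*(-14784) = 14784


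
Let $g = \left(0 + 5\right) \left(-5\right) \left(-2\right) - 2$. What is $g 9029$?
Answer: $433392$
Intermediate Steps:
$g = 48$ ($g = 5 \left(-5\right) \left(-2\right) - 2 = \left(-25\right) \left(-2\right) - 2 = 50 - 2 = 48$)
$g 9029 = 48 \cdot 9029 = 433392$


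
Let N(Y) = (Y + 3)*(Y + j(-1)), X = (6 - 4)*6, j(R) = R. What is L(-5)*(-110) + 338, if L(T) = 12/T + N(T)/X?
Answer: 492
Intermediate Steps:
X = 12 (X = 2*6 = 12)
N(Y) = (-1 + Y)*(3 + Y) (N(Y) = (Y + 3)*(Y - 1) = (3 + Y)*(-1 + Y) = (-1 + Y)*(3 + Y))
L(T) = -¼ + 12/T + T/6 + T²/12 (L(T) = 12/T + (-3 + T² + 2*T)/12 = 12/T + (-3 + T² + 2*T)*(1/12) = 12/T + (-¼ + T/6 + T²/12) = -¼ + 12/T + T/6 + T²/12)
L(-5)*(-110) + 338 = ((1/12)*(144 - 5*(-3 + (-5)² + 2*(-5)))/(-5))*(-110) + 338 = ((1/12)*(-⅕)*(144 - 5*(-3 + 25 - 10)))*(-110) + 338 = ((1/12)*(-⅕)*(144 - 5*12))*(-110) + 338 = ((1/12)*(-⅕)*(144 - 60))*(-110) + 338 = ((1/12)*(-⅕)*84)*(-110) + 338 = -7/5*(-110) + 338 = 154 + 338 = 492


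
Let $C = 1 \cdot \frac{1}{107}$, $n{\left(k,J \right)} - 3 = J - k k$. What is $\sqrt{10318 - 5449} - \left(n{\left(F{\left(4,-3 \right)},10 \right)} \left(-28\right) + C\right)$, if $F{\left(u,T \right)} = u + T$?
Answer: $\frac{35951}{107} + 3 \sqrt{541} \approx 405.77$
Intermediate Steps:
$F{\left(u,T \right)} = T + u$
$n{\left(k,J \right)} = 3 + J - k^{2}$ ($n{\left(k,J \right)} = 3 + \left(J - k k\right) = 3 + \left(J - k^{2}\right) = 3 + J - k^{2}$)
$C = \frac{1}{107}$ ($C = 1 \cdot \frac{1}{107} = \frac{1}{107} \approx 0.0093458$)
$\sqrt{10318 - 5449} - \left(n{\left(F{\left(4,-3 \right)},10 \right)} \left(-28\right) + C\right) = \sqrt{10318 - 5449} - \left(\left(3 + 10 - \left(-3 + 4\right)^{2}\right) \left(-28\right) + \frac{1}{107}\right) = \sqrt{4869} - \left(\left(3 + 10 - 1^{2}\right) \left(-28\right) + \frac{1}{107}\right) = 3 \sqrt{541} - \left(\left(3 + 10 - 1\right) \left(-28\right) + \frac{1}{107}\right) = 3 \sqrt{541} - \left(12 \left(-28\right) + \frac{1}{107}\right) = 3 \sqrt{541} - \left(-336 + \frac{1}{107}\right) = 3 \sqrt{541} - - \frac{35951}{107} = 3 \sqrt{541} + \frac{35951}{107} = \frac{35951}{107} + 3 \sqrt{541}$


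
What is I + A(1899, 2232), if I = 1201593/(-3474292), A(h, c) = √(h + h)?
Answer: -1201593/3474292 + 3*√422 ≈ 61.282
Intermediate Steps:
A(h, c) = √2*√h (A(h, c) = √(2*h) = √2*√h)
I = -1201593/3474292 (I = 1201593*(-1/3474292) = -1201593/3474292 ≈ -0.34585)
I + A(1899, 2232) = -1201593/3474292 + √2*√1899 = -1201593/3474292 + √2*(3*√211) = -1201593/3474292 + 3*√422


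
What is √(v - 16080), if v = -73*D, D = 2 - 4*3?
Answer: 5*I*√614 ≈ 123.9*I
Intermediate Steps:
D = -10 (D = 2 - 12 = -10)
v = 730 (v = -73*(-10) = 730)
√(v - 16080) = √(730 - 16080) = √(-15350) = 5*I*√614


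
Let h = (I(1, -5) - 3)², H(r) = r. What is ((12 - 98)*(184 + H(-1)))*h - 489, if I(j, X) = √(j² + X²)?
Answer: -551319 + 94428*√26 ≈ -69829.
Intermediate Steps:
I(j, X) = √(X² + j²)
h = (-3 + √26)² (h = (√((-5)² + 1²) - 3)² = (√(25 + 1) - 3)² = (√26 - 3)² = (-3 + √26)² ≈ 4.4059)
((12 - 98)*(184 + H(-1)))*h - 489 = ((12 - 98)*(184 - 1))*(3 - √26)² - 489 = (-86*183)*(3 - √26)² - 489 = -15738*(3 - √26)² - 489 = -489 - 15738*(3 - √26)²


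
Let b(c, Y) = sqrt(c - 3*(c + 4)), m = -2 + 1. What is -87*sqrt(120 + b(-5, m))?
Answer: -87*sqrt(120 + I*sqrt(2)) ≈ -953.05 - 5.6157*I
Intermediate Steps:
m = -1
b(c, Y) = sqrt(-12 - 2*c) (b(c, Y) = sqrt(c - 3*(4 + c)) = sqrt(c + (-12 - 3*c)) = sqrt(-12 - 2*c))
-87*sqrt(120 + b(-5, m)) = -87*sqrt(120 + sqrt(-12 - 2*(-5))) = -87*sqrt(120 + sqrt(-12 + 10)) = -87*sqrt(120 + sqrt(-2)) = -87*sqrt(120 + I*sqrt(2))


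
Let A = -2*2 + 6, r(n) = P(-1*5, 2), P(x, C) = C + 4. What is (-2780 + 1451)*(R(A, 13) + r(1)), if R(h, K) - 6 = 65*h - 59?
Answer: -110307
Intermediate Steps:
P(x, C) = 4 + C
r(n) = 6 (r(n) = 4 + 2 = 6)
A = 2 (A = -4 + 6 = 2)
R(h, K) = -53 + 65*h (R(h, K) = 6 + (65*h - 59) = 6 + (-59 + 65*h) = -53 + 65*h)
(-2780 + 1451)*(R(A, 13) + r(1)) = (-2780 + 1451)*((-53 + 65*2) + 6) = -1329*((-53 + 130) + 6) = -1329*(77 + 6) = -1329*83 = -110307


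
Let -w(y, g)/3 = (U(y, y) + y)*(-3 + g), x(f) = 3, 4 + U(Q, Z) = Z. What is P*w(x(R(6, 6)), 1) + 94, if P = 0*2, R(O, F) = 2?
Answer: 94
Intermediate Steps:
U(Q, Z) = -4 + Z
w(y, g) = -3*(-4 + 2*y)*(-3 + g) (w(y, g) = -3*((-4 + y) + y)*(-3 + g) = -3*(-4 + 2*y)*(-3 + g))
P = 0
P*w(x(R(6, 6)), 1) + 94 = 0*(-36 + 12*1 + 18*3 - 6*1*3) + 94 = 0*(-36 + 12 + 54 - 18) + 94 = 0*12 + 94 = 0 + 94 = 94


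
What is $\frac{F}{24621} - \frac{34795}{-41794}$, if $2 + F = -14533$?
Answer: $\frac{83070635}{343003358} \approx 0.24219$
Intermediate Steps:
$F = -14535$ ($F = -2 - 14533 = -14535$)
$\frac{F}{24621} - \frac{34795}{-41794} = - \frac{14535}{24621} - \frac{34795}{-41794} = \left(-14535\right) \frac{1}{24621} - - \frac{34795}{41794} = - \frac{4845}{8207} + \frac{34795}{41794} = \frac{83070635}{343003358}$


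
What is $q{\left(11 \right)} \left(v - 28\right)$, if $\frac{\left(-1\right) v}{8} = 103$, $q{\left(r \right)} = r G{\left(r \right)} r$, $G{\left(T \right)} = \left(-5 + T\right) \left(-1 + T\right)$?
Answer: $-6185520$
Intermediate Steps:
$G{\left(T \right)} = \left(-1 + T\right) \left(-5 + T\right)$
$q{\left(r \right)} = r^{2} \left(5 + r^{2} - 6 r\right)$ ($q{\left(r \right)} = r \left(5 + r^{2} - 6 r\right) r = r^{2} \left(5 + r^{2} - 6 r\right)$)
$v = -824$ ($v = \left(-8\right) 103 = -824$)
$q{\left(11 \right)} \left(v - 28\right) = 11^{2} \left(5 + 11^{2} - 66\right) \left(-824 - 28\right) = 121 \left(5 + 121 - 66\right) \left(-852\right) = 121 \cdot 60 \left(-852\right) = 7260 \left(-852\right) = -6185520$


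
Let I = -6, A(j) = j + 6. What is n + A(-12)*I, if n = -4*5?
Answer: 16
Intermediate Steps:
A(j) = 6 + j
n = -20
n + A(-12)*I = -20 + (6 - 12)*(-6) = -20 - 6*(-6) = -20 + 36 = 16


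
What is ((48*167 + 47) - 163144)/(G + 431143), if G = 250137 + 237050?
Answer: -155081/918330 ≈ -0.16887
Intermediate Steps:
G = 487187
((48*167 + 47) - 163144)/(G + 431143) = ((48*167 + 47) - 163144)/(487187 + 431143) = ((8016 + 47) - 163144)/918330 = (8063 - 163144)*(1/918330) = -155081*1/918330 = -155081/918330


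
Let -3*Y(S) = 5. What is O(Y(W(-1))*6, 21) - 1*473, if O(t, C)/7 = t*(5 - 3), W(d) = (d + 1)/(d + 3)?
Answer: -613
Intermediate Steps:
W(d) = (1 + d)/(3 + d)
Y(S) = -5/3 (Y(S) = -⅓*5 = -5/3)
O(t, C) = 14*t (O(t, C) = 7*(t*(5 - 3)) = 7*(t*2) = 7*(2*t) = 14*t)
O(Y(W(-1))*6, 21) - 1*473 = 14*(-5/3*6) - 1*473 = 14*(-10) - 473 = -140 - 473 = -613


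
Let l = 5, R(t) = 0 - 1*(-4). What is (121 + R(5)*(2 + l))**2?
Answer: 22201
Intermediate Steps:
R(t) = 4 (R(t) = 0 + 4 = 4)
(121 + R(5)*(2 + l))**2 = (121 + 4*(2 + 5))**2 = (121 + 4*7)**2 = (121 + 28)**2 = 149**2 = 22201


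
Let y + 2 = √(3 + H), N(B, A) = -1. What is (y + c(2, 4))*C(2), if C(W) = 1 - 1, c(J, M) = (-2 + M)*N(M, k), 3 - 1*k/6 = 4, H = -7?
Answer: 0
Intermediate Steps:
k = -6 (k = 18 - 6*4 = 18 - 24 = -6)
c(J, M) = 2 - M (c(J, M) = (-2 + M)*(-1) = 2 - M)
y = -2 + 2*I (y = -2 + √(3 - 7) = -2 + √(-4) = -2 + 2*I ≈ -2.0 + 2.0*I)
C(W) = 0
(y + c(2, 4))*C(2) = ((-2 + 2*I) + (2 - 1*4))*0 = ((-2 + 2*I) + (2 - 4))*0 = ((-2 + 2*I) - 2)*0 = (-4 + 2*I)*0 = 0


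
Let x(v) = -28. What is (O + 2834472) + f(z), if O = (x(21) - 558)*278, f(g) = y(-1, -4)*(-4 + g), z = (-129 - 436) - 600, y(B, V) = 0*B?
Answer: 2671564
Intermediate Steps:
y(B, V) = 0
z = -1165 (z = -565 - 600 = -1165)
f(g) = 0 (f(g) = 0*(-4 + g) = 0)
O = -162908 (O = (-28 - 558)*278 = -586*278 = -162908)
(O + 2834472) + f(z) = (-162908 + 2834472) + 0 = 2671564 + 0 = 2671564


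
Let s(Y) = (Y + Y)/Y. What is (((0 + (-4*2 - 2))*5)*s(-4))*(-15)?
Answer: 1500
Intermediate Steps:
s(Y) = 2 (s(Y) = (2*Y)/Y = 2)
(((0 + (-4*2 - 2))*5)*s(-4))*(-15) = (((0 + (-4*2 - 2))*5)*2)*(-15) = (((0 + (-8 - 2))*5)*2)*(-15) = (((0 - 10)*5)*2)*(-15) = (-10*5*2)*(-15) = -50*2*(-15) = -100*(-15) = 1500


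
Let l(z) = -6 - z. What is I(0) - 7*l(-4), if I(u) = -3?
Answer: 11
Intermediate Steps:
I(0) - 7*l(-4) = -3 - 7*(-6 - 1*(-4)) = -3 - 7*(-6 + 4) = -3 - 7*(-2) = -3 + 14 = 11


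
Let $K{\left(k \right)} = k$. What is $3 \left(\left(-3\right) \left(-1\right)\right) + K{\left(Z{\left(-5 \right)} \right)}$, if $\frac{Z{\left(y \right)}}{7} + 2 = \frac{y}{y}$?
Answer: $2$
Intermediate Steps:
$Z{\left(y \right)} = -7$ ($Z{\left(y \right)} = -14 + 7 \frac{y}{y} = -14 + 7 \cdot 1 = -14 + 7 = -7$)
$3 \left(\left(-3\right) \left(-1\right)\right) + K{\left(Z{\left(-5 \right)} \right)} = 3 \left(\left(-3\right) \left(-1\right)\right) - 7 = 3 \cdot 3 - 7 = 9 - 7 = 2$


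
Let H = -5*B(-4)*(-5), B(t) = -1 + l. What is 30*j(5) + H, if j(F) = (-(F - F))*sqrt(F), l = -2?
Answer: -75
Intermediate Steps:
B(t) = -3 (B(t) = -1 - 2 = -3)
H = -75 (H = -5*(-3)*(-5) = 15*(-5) = -75)
j(F) = 0 (j(F) = (-1*0)*sqrt(F) = 0*sqrt(F) = 0)
30*j(5) + H = 30*0 - 75 = 0 - 75 = -75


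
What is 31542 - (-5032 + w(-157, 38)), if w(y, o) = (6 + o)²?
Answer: 34638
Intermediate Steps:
31542 - (-5032 + w(-157, 38)) = 31542 - (-5032 + (6 + 38)²) = 31542 - (-5032 + 44²) = 31542 - (-5032 + 1936) = 31542 - 1*(-3096) = 31542 + 3096 = 34638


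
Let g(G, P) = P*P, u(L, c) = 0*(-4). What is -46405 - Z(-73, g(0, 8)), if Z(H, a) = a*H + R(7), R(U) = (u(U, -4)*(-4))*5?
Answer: -41733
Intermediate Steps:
u(L, c) = 0
g(G, P) = P**2
R(U) = 0 (R(U) = (0*(-4))*5 = 0*5 = 0)
Z(H, a) = H*a (Z(H, a) = a*H + 0 = H*a + 0 = H*a)
-46405 - Z(-73, g(0, 8)) = -46405 - (-73)*8**2 = -46405 - (-73)*64 = -46405 - 1*(-4672) = -46405 + 4672 = -41733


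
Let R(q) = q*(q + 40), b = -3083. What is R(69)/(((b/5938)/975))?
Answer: -43543205550/3083 ≈ -1.4124e+7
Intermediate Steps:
R(q) = q*(40 + q)
R(69)/(((b/5938)/975)) = (69*(40 + 69))/((-3083/5938/975)) = (69*109)/((-3083*1/5938*(1/975))) = 7521/((-3083/5938*1/975)) = 7521/(-3083/5789550) = 7521*(-5789550/3083) = -43543205550/3083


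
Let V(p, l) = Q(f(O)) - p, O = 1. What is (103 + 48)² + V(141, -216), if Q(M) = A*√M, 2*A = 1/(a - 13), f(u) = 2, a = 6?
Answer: 22660 - √2/14 ≈ 22660.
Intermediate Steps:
A = -1/14 (A = 1/(2*(6 - 13)) = (½)/(-7) = (½)*(-⅐) = -1/14 ≈ -0.071429)
Q(M) = -√M/14
V(p, l) = -p - √2/14 (V(p, l) = -√2/14 - p = -p - √2/14)
(103 + 48)² + V(141, -216) = (103 + 48)² + (-1*141 - √2/14) = 151² + (-141 - √2/14) = 22801 + (-141 - √2/14) = 22660 - √2/14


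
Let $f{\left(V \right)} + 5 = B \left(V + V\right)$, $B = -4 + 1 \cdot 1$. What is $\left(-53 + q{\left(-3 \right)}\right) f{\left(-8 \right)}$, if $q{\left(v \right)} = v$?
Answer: $-2408$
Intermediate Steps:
$B = -3$ ($B = -4 + 1 = -3$)
$f{\left(V \right)} = -5 - 6 V$ ($f{\left(V \right)} = -5 - 3 \left(V + V\right) = -5 - 3 \cdot 2 V = -5 - 6 V$)
$\left(-53 + q{\left(-3 \right)}\right) f{\left(-8 \right)} = \left(-53 - 3\right) \left(-5 - -48\right) = - 56 \left(-5 + 48\right) = \left(-56\right) 43 = -2408$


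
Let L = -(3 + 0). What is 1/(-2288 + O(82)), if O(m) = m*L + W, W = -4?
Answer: -1/2538 ≈ -0.00039401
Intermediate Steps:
L = -3 (L = -1*3 = -3)
O(m) = -4 - 3*m (O(m) = m*(-3) - 4 = -3*m - 4 = -4 - 3*m)
1/(-2288 + O(82)) = 1/(-2288 + (-4 - 3*82)) = 1/(-2288 + (-4 - 246)) = 1/(-2288 - 250) = 1/(-2538) = -1/2538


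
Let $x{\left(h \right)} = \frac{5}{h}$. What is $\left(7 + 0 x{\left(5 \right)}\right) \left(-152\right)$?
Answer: $-1064$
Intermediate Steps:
$\left(7 + 0 x{\left(5 \right)}\right) \left(-152\right) = \left(7 + 0 \cdot \frac{5}{5}\right) \left(-152\right) = \left(7 + 0 \cdot 5 \cdot \frac{1}{5}\right) \left(-152\right) = \left(7 + 0 \cdot 1\right) \left(-152\right) = \left(7 + 0\right) \left(-152\right) = 7 \left(-152\right) = -1064$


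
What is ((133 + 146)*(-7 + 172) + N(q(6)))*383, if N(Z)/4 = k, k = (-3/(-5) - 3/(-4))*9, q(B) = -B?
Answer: 88250094/5 ≈ 1.7650e+7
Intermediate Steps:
k = 243/20 (k = (-3*(-1/5) - 3*(-1/4))*9 = (3/5 + 3/4)*9 = (27/20)*9 = 243/20 ≈ 12.150)
N(Z) = 243/5 (N(Z) = 4*(243/20) = 243/5)
((133 + 146)*(-7 + 172) + N(q(6)))*383 = ((133 + 146)*(-7 + 172) + 243/5)*383 = (279*165 + 243/5)*383 = (46035 + 243/5)*383 = (230418/5)*383 = 88250094/5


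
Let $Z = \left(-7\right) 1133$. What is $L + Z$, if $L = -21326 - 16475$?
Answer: $-45732$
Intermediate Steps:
$Z = -7931$
$L = -37801$ ($L = -21326 - 16475 = -37801$)
$L + Z = -37801 - 7931 = -45732$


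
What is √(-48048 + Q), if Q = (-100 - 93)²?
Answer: I*√10799 ≈ 103.92*I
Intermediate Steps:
Q = 37249 (Q = (-193)² = 37249)
√(-48048 + Q) = √(-48048 + 37249) = √(-10799) = I*√10799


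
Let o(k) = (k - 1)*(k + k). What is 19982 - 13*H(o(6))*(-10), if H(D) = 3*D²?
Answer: 1423982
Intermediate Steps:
o(k) = 2*k*(-1 + k) (o(k) = (-1 + k)*(2*k) = 2*k*(-1 + k))
19982 - 13*H(o(6))*(-10) = 19982 - 39*(2*6*(-1 + 6))²*(-10) = 19982 - 39*(2*6*5)²*(-10) = 19982 - 39*60²*(-10) = 19982 - 39*3600*(-10) = 19982 - 13*10800*(-10) = 19982 - 140400*(-10) = 19982 + 1404000 = 1423982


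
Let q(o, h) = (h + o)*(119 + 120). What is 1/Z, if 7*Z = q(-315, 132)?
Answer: -7/43737 ≈ -0.00016005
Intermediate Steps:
q(o, h) = 239*h + 239*o (q(o, h) = (h + o)*239 = 239*h + 239*o)
Z = -43737/7 (Z = (239*132 + 239*(-315))/7 = (31548 - 75285)/7 = (⅐)*(-43737) = -43737/7 ≈ -6248.1)
1/Z = 1/(-43737/7) = -7/43737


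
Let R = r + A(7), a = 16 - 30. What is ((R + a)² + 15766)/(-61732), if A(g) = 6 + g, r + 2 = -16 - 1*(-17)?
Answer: -7885/30866 ≈ -0.25546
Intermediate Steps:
a = -14
r = -1 (r = -2 + (-16 - 1*(-17)) = -2 + (-16 + 17) = -2 + 1 = -1)
R = 12 (R = -1 + (6 + 7) = -1 + 13 = 12)
((R + a)² + 15766)/(-61732) = ((12 - 14)² + 15766)/(-61732) = ((-2)² + 15766)*(-1/61732) = (4 + 15766)*(-1/61732) = 15770*(-1/61732) = -7885/30866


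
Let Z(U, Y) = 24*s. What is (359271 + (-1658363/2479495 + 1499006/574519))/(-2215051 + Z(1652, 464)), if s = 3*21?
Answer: -511790406778446828/3153223908890245795 ≈ -0.16231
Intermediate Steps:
s = 63
Z(U, Y) = 1512 (Z(U, Y) = 24*63 = 1512)
(359271 + (-1658363/2479495 + 1499006/574519))/(-2215051 + Z(1652, 464)) = (359271 + (-1658363/2479495 + 1499006/574519))/(-2215051 + 1512) = (359271 + (-1658363*1/2479495 + 1499006*(1/574519)))/(-2213539) = (359271 + (-1658363/2479495 + 1499006/574519))*(-1/2213539) = (359271 + 2764016829573/1424516987905)*(-1/2213539) = (511790406778446828/1424516987905)*(-1/2213539) = -511790406778446828/3153223908890245795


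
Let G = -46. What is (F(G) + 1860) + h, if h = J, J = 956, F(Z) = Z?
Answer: 2770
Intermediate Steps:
h = 956
(F(G) + 1860) + h = (-46 + 1860) + 956 = 1814 + 956 = 2770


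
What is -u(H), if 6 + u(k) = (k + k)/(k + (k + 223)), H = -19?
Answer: 1148/185 ≈ 6.2054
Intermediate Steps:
u(k) = -6 + 2*k/(223 + 2*k) (u(k) = -6 + (k + k)/(k + (k + 223)) = -6 + (2*k)/(k + (223 + k)) = -6 + (2*k)/(223 + 2*k) = -6 + 2*k/(223 + 2*k))
-u(H) = -2*(-669 - 5*(-19))/(223 + 2*(-19)) = -2*(-669 + 95)/(223 - 38) = -2*(-574)/185 = -1*(-1148/185) = 1148/185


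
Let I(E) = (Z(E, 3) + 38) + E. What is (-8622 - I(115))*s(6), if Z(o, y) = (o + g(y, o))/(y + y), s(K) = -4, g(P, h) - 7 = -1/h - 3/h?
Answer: 12137552/345 ≈ 35181.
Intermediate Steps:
g(P, h) = 7 - 4/h (g(P, h) = 7 + (-1/h - 3/h) = 7 - 4/h)
Z(o, y) = (7 + o - 4/o)/(2*y) (Z(o, y) = (o + (7 - 4/o))/(y + y) = (7 + o - 4/o)/((2*y)) = (7 + o - 4/o)*(1/(2*y)) = (7 + o - 4/o)/(2*y))
I(E) = 38 + E + (-4 + E**2 + 7*E)/(6*E) (I(E) = ((1/2)*(-4 + E**2 + 7*E)/(E*3) + 38) + E = ((1/2)*(1/3)*(-4 + E**2 + 7*E)/E + 38) + E = ((-4 + E**2 + 7*E)/(6*E) + 38) + E = (38 + (-4 + E**2 + 7*E)/(6*E)) + E = 38 + E + (-4 + E**2 + 7*E)/(6*E))
(-8622 - I(115))*s(6) = (-8622 - (-4 + 7*115**2 + 235*115)/(6*115))*(-4) = (-8622 - (-4 + 7*13225 + 27025)/(6*115))*(-4) = (-8622 - (-4 + 92575 + 27025)/(6*115))*(-4) = (-8622 - 119596/(6*115))*(-4) = (-8622 - 1*59798/345)*(-4) = (-8622 - 59798/345)*(-4) = -3034388/345*(-4) = 12137552/345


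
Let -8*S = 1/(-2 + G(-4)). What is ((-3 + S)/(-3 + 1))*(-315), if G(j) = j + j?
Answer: -15057/32 ≈ -470.53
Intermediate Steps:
G(j) = 2*j
S = 1/80 (S = -1/(8*(-2 + 2*(-4))) = -1/(8*(-2 - 8)) = -⅛/(-10) = -⅛*(-⅒) = 1/80 ≈ 0.012500)
((-3 + S)/(-3 + 1))*(-315) = ((-3 + 1/80)/(-3 + 1))*(-315) = -239/80/(-2)*(-315) = -239/80*(-½)*(-315) = (239/160)*(-315) = -15057/32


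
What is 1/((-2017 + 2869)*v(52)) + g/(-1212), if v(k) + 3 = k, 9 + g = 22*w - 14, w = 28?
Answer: -1031473/2108274 ≈ -0.48925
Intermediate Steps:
g = 593 (g = -9 + (22*28 - 14) = -9 + (616 - 14) = -9 + 602 = 593)
v(k) = -3 + k
1/((-2017 + 2869)*v(52)) + g/(-1212) = 1/((-2017 + 2869)*(-3 + 52)) + 593/(-1212) = 1/(852*49) + 593*(-1/1212) = (1/852)*(1/49) - 593/1212 = 1/41748 - 593/1212 = -1031473/2108274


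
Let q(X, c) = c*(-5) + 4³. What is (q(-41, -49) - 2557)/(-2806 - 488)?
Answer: 1124/1647 ≈ 0.68245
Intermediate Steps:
q(X, c) = 64 - 5*c (q(X, c) = -5*c + 64 = 64 - 5*c)
(q(-41, -49) - 2557)/(-2806 - 488) = ((64 - 5*(-49)) - 2557)/(-2806 - 488) = ((64 + 245) - 2557)/(-3294) = (309 - 2557)*(-1/3294) = -2248*(-1/3294) = 1124/1647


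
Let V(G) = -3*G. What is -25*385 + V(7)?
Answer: -9646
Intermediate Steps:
-25*385 + V(7) = -25*385 - 3*7 = -9625 - 21 = -9646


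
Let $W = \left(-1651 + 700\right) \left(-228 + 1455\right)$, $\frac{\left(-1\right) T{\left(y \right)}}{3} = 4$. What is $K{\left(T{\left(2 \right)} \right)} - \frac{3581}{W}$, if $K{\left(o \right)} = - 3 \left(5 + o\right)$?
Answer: $\frac{24507998}{1166877} \approx 21.003$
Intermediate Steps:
$T{\left(y \right)} = -12$ ($T{\left(y \right)} = \left(-3\right) 4 = -12$)
$K{\left(o \right)} = -15 - 3 o$
$W = -1166877$ ($W = \left(-951\right) 1227 = -1166877$)
$K{\left(T{\left(2 \right)} \right)} - \frac{3581}{W} = \left(-15 - -36\right) - \frac{3581}{-1166877} = \left(-15 + 36\right) - 3581 \left(- \frac{1}{1166877}\right) = 21 - - \frac{3581}{1166877} = 21 + \frac{3581}{1166877} = \frac{24507998}{1166877}$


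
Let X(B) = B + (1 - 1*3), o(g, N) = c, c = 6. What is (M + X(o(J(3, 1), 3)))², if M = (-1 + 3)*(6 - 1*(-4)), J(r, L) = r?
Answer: 576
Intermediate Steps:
o(g, N) = 6
X(B) = -2 + B (X(B) = B + (1 - 3) = B - 2 = -2 + B)
M = 20 (M = 2*(6 + 4) = 2*10 = 20)
(M + X(o(J(3, 1), 3)))² = (20 + (-2 + 6))² = (20 + 4)² = 24² = 576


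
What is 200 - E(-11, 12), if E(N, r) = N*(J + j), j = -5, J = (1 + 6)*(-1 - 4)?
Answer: -240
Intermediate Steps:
J = -35 (J = 7*(-5) = -35)
E(N, r) = -40*N (E(N, r) = N*(-35 - 5) = N*(-40) = -40*N)
200 - E(-11, 12) = 200 - (-40)*(-11) = 200 - 1*440 = 200 - 440 = -240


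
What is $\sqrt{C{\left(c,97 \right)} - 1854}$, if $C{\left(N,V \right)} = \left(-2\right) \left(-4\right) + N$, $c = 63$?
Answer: $i \sqrt{1783} \approx 42.226 i$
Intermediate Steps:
$C{\left(N,V \right)} = 8 + N$
$\sqrt{C{\left(c,97 \right)} - 1854} = \sqrt{\left(8 + 63\right) - 1854} = \sqrt{71 - 1854} = \sqrt{-1783} = i \sqrt{1783}$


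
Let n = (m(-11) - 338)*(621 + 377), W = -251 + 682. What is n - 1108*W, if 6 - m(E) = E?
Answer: -797906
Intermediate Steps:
W = 431
m(E) = 6 - E
n = -320358 (n = ((6 - 1*(-11)) - 338)*(621 + 377) = ((6 + 11) - 338)*998 = (17 - 338)*998 = -321*998 = -320358)
n - 1108*W = -320358 - 1108*431 = -320358 - 477548 = -797906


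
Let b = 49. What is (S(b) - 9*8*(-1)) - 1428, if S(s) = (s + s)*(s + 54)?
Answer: 8738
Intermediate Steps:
S(s) = 2*s*(54 + s) (S(s) = (2*s)*(54 + s) = 2*s*(54 + s))
(S(b) - 9*8*(-1)) - 1428 = (2*49*(54 + 49) - 9*8*(-1)) - 1428 = (2*49*103 - 72*(-1)) - 1428 = (10094 + 72) - 1428 = 10166 - 1428 = 8738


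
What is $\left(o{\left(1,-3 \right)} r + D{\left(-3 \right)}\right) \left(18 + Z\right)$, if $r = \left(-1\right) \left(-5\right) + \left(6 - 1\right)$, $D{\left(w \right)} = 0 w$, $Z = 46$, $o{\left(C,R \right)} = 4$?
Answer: $2560$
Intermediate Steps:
$D{\left(w \right)} = 0$
$r = 10$ ($r = 5 + \left(6 - 1\right) = 5 + 5 = 10$)
$\left(o{\left(1,-3 \right)} r + D{\left(-3 \right)}\right) \left(18 + Z\right) = \left(4 \cdot 10 + 0\right) \left(18 + 46\right) = \left(40 + 0\right) 64 = 40 \cdot 64 = 2560$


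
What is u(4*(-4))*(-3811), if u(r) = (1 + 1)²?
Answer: -15244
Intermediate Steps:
u(r) = 4 (u(r) = 2² = 4)
u(4*(-4))*(-3811) = 4*(-3811) = -15244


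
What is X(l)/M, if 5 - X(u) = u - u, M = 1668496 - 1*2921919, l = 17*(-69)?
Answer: -5/1253423 ≈ -3.9891e-6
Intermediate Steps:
l = -1173
M = -1253423 (M = 1668496 - 2921919 = -1253423)
X(u) = 5 (X(u) = 5 - (u - u) = 5 - 1*0 = 5 + 0 = 5)
X(l)/M = 5/(-1253423) = 5*(-1/1253423) = -5/1253423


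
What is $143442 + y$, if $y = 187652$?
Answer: $331094$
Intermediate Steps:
$143442 + y = 143442 + 187652 = 331094$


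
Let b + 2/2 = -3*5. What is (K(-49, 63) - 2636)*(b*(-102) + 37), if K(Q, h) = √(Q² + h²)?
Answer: -4399484 + 11683*√130 ≈ -4.2663e+6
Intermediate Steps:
b = -16 (b = -1 - 3*5 = -1 - 15 = -16)
(K(-49, 63) - 2636)*(b*(-102) + 37) = (√((-49)² + 63²) - 2636)*(-16*(-102) + 37) = (√(2401 + 3969) - 2636)*(1632 + 37) = (√6370 - 2636)*1669 = (7*√130 - 2636)*1669 = (-2636 + 7*√130)*1669 = -4399484 + 11683*√130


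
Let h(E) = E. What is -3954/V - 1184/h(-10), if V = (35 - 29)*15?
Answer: 1117/15 ≈ 74.467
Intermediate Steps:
V = 90 (V = 6*15 = 90)
-3954/V - 1184/h(-10) = -3954/90 - 1184/(-10) = -3954*1/90 - 1184*(-1/10) = -659/15 + 592/5 = 1117/15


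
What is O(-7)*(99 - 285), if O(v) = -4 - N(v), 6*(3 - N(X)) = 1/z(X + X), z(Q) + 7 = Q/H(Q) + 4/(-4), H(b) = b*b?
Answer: 147560/113 ≈ 1305.8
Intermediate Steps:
H(b) = b**2
z(Q) = -8 + 1/Q (z(Q) = -7 + (Q/(Q**2) + 4/(-4)) = -7 + (Q/Q**2 + 4*(-1/4)) = -7 + (1/Q - 1) = -7 + (-1 + 1/Q) = -8 + 1/Q)
N(X) = 3 - 1/(6*(-8 + 1/(2*X))) (N(X) = 3 - 1/(6*(-8 + 1/(X + X))) = 3 - 1/(6*(-8 + 1/(2*X))))
O(v) = -4 - (9 - 145*v)/(3*(1 - 16*v))
O(-7)*(99 - 285) = ((-21 + 337*(-7))/(3*(1 - 16*(-7))))*(99 - 285) = ((-21 - 2359)/(3*(1 + 112)))*(-186) = ((1/3)*(-2380)/113)*(-186) = ((1/3)*(1/113)*(-2380))*(-186) = -2380/339*(-186) = 147560/113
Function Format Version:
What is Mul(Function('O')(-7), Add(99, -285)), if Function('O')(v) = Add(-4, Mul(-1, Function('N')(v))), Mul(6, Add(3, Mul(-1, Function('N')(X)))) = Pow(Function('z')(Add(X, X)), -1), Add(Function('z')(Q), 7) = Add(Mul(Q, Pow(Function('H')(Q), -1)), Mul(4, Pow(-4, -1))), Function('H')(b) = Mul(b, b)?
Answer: Rational(147560, 113) ≈ 1305.8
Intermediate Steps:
Function('H')(b) = Pow(b, 2)
Function('z')(Q) = Add(-8, Pow(Q, -1)) (Function('z')(Q) = Add(-7, Add(Mul(Q, Pow(Pow(Q, 2), -1)), Mul(4, Pow(-4, -1)))) = Add(-7, Add(Mul(Q, Pow(Q, -2)), Mul(4, Rational(-1, 4)))) = Add(-7, Add(Pow(Q, -1), -1)) = Add(-7, Add(-1, Pow(Q, -1))) = Add(-8, Pow(Q, -1)))
Function('N')(X) = Add(3, Mul(Rational(-1, 6), Pow(Add(-8, Mul(Rational(1, 2), Pow(X, -1))), -1))) (Function('N')(X) = Add(3, Mul(Rational(-1, 6), Pow(Add(-8, Pow(Add(X, X), -1)), -1))) = Add(3, Mul(Rational(-1, 6), Pow(Add(-8, Pow(Mul(2, X), -1)), -1))) = Add(3, Mul(Rational(-1, 6), Pow(Add(-8, Mul(Rational(1, 2), Pow(X, -1))), -1))))
Function('O')(v) = Add(-4, Mul(Rational(-1, 3), Pow(Add(1, Mul(-16, v)), -1), Add(9, Mul(-145, v)))) (Function('O')(v) = Add(-4, Mul(-1, Mul(Rational(1, 3), Pow(Add(1, Mul(-16, v)), -1), Add(9, Mul(-145, v))))) = Add(-4, Mul(Rational(-1, 3), Pow(Add(1, Mul(-16, v)), -1), Add(9, Mul(-145, v)))))
Mul(Function('O')(-7), Add(99, -285)) = Mul(Mul(Rational(1, 3), Pow(Add(1, Mul(-16, -7)), -1), Add(-21, Mul(337, -7))), Add(99, -285)) = Mul(Mul(Rational(1, 3), Pow(Add(1, 112), -1), Add(-21, -2359)), -186) = Mul(Mul(Rational(1, 3), Pow(113, -1), -2380), -186) = Mul(Mul(Rational(1, 3), Rational(1, 113), -2380), -186) = Mul(Rational(-2380, 339), -186) = Rational(147560, 113)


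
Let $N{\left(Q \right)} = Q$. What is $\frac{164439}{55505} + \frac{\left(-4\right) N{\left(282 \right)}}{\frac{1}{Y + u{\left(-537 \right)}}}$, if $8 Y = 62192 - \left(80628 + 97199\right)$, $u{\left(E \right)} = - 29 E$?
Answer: $- \frac{70036544106}{55505} \approx -1.2618 \cdot 10^{6}$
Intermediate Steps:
$Y = - \frac{115635}{8}$ ($Y = \frac{62192 - \left(80628 + 97199\right)}{8} = \frac{62192 - 177827}{8} = \frac{1}{8} \left(-115635\right) = - \frac{115635}{8} \approx -14454.0$)
$\frac{164439}{55505} + \frac{\left(-4\right) N{\left(282 \right)}}{\frac{1}{Y + u{\left(-537 \right)}}} = \frac{164439}{55505} + \frac{\left(-4\right) 282}{\frac{1}{- \frac{115635}{8} - -15573}} = 164439 \cdot \frac{1}{55505} - \frac{1128}{\frac{1}{- \frac{115635}{8} + 15573}} = \frac{164439}{55505} - \frac{1128}{\frac{1}{\frac{8949}{8}}} = \frac{164439}{55505} - \frac{1128}{\frac{8}{8949}} = \frac{164439}{55505} - 1261809 = - \frac{70036544106}{55505}$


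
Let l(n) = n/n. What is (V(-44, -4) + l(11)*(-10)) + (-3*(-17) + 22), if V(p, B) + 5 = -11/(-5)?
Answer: 301/5 ≈ 60.200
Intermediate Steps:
V(p, B) = -14/5 (V(p, B) = -5 - 11/(-5) = -5 - 11*(-1/5) = -5 + 11/5 = -14/5)
l(n) = 1
(V(-44, -4) + l(11)*(-10)) + (-3*(-17) + 22) = (-14/5 + 1*(-10)) + (-3*(-17) + 22) = (-14/5 - 10) + (51 + 22) = -64/5 + 73 = 301/5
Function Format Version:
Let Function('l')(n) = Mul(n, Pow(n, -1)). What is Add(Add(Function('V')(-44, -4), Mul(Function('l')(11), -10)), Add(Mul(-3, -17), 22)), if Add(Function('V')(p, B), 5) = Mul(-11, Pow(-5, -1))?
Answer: Rational(301, 5) ≈ 60.200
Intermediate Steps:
Function('V')(p, B) = Rational(-14, 5) (Function('V')(p, B) = Add(-5, Mul(-11, Pow(-5, -1))) = Add(-5, Mul(-11, Rational(-1, 5))) = Add(-5, Rational(11, 5)) = Rational(-14, 5))
Function('l')(n) = 1
Add(Add(Function('V')(-44, -4), Mul(Function('l')(11), -10)), Add(Mul(-3, -17), 22)) = Add(Add(Rational(-14, 5), Mul(1, -10)), Add(Mul(-3, -17), 22)) = Add(Add(Rational(-14, 5), -10), Add(51, 22)) = Add(Rational(-64, 5), 73) = Rational(301, 5)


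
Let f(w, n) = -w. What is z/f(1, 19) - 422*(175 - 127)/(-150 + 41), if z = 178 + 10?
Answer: -236/109 ≈ -2.1651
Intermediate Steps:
z = 188
z/f(1, 19) - 422*(175 - 127)/(-150 + 41) = 188/((-1*1)) - 422*(175 - 127)/(-150 + 41) = 188/(-1) - 422/((-109/48)) = 188*(-1) - 422/((-109*1/48)) = -188 - 422/(-109/48) = -188 - 422*(-48/109) = -188 + 20256/109 = -236/109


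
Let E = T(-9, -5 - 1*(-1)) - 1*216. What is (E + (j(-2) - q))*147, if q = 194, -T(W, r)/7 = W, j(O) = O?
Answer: -51303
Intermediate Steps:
T(W, r) = -7*W
E = -153 (E = -7*(-9) - 1*216 = 63 - 216 = -153)
(E + (j(-2) - q))*147 = (-153 + (-2 - 1*194))*147 = (-153 + (-2 - 194))*147 = (-153 - 196)*147 = -349*147 = -51303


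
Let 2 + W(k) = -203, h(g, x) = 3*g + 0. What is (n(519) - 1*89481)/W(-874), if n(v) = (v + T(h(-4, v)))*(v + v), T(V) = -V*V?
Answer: -299769/205 ≈ -1462.3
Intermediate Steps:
h(g, x) = 3*g
T(V) = -V**2
n(v) = 2*v*(-144 + v) (n(v) = (v - (3*(-4))**2)*(v + v) = (v - 1*(-12)**2)*(2*v) = (v - 1*144)*(2*v) = (v - 144)*(2*v) = (-144 + v)*(2*v) = 2*v*(-144 + v))
W(k) = -205 (W(k) = -2 - 203 = -205)
(n(519) - 1*89481)/W(-874) = (2*519*(-144 + 519) - 1*89481)/(-205) = (2*519*375 - 89481)*(-1/205) = (389250 - 89481)*(-1/205) = 299769*(-1/205) = -299769/205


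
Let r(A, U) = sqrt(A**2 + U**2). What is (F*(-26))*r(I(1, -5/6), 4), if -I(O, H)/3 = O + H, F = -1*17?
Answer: 221*sqrt(65) ≈ 1781.8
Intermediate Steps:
F = -17
I(O, H) = -3*H - 3*O (I(O, H) = -3*(O + H) = -3*(H + O) = -3*H - 3*O)
(F*(-26))*r(I(1, -5/6), 4) = (-17*(-26))*sqrt((-(-15)/6 - 3*1)**2 + 4**2) = 442*sqrt((-(-15)/6 - 3)**2 + 16) = 442*sqrt((-3*(-5/6) - 3)**2 + 16) = 442*sqrt((5/2 - 3)**2 + 16) = 442*sqrt((-1/2)**2 + 16) = 442*sqrt(1/4 + 16) = 442*sqrt(65/4) = 442*(sqrt(65)/2) = 221*sqrt(65)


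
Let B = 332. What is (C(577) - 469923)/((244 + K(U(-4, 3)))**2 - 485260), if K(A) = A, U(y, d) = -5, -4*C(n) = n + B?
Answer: 626867/570852 ≈ 1.0981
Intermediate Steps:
C(n) = -83 - n/4 (C(n) = -(n + 332)/4 = -(332 + n)/4 = -83 - n/4)
(C(577) - 469923)/((244 + K(U(-4, 3)))**2 - 485260) = ((-83 - 1/4*577) - 469923)/((244 - 5)**2 - 485260) = ((-83 - 577/4) - 469923)/(239**2 - 485260) = (-909/4 - 469923)/(57121 - 485260) = -1880601/4/(-428139) = -1880601/4*(-1/428139) = 626867/570852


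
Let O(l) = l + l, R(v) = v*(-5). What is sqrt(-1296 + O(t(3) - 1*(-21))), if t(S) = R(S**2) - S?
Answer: 15*I*sqrt(6) ≈ 36.742*I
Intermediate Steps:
R(v) = -5*v
t(S) = -S - 5*S**2 (t(S) = -5*S**2 - S = -S - 5*S**2)
O(l) = 2*l
sqrt(-1296 + O(t(3) - 1*(-21))) = sqrt(-1296 + 2*(3*(-1 - 5*3) - 1*(-21))) = sqrt(-1296 + 2*(3*(-1 - 15) + 21)) = sqrt(-1296 + 2*(3*(-16) + 21)) = sqrt(-1296 + 2*(-48 + 21)) = sqrt(-1296 + 2*(-27)) = sqrt(-1296 - 54) = sqrt(-1350) = 15*I*sqrt(6)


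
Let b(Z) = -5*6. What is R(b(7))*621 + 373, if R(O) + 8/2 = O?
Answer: -20741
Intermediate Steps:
b(Z) = -30
R(O) = -4 + O
R(b(7))*621 + 373 = (-4 - 30)*621 + 373 = -34*621 + 373 = -21114 + 373 = -20741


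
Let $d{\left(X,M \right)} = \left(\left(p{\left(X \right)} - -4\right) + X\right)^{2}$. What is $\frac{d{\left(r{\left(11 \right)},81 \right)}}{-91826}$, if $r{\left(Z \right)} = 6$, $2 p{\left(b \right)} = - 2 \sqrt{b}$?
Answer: $- \frac{53}{45913} + \frac{10 \sqrt{6}}{45913} \approx -0.00062085$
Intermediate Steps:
$p{\left(b \right)} = - \sqrt{b}$ ($p{\left(b \right)} = \frac{\left(-2\right) \sqrt{b}}{2} = - \sqrt{b}$)
$d{\left(X,M \right)} = \left(4 + X - \sqrt{X}\right)^{2}$ ($d{\left(X,M \right)} = \left(\left(- \sqrt{X} - -4\right) + X\right)^{2} = \left(\left(- \sqrt{X} + 4\right) + X\right)^{2} = \left(\left(4 - \sqrt{X}\right) + X\right)^{2} = \left(4 + X - \sqrt{X}\right)^{2}$)
$\frac{d{\left(r{\left(11 \right)},81 \right)}}{-91826} = \frac{\left(4 + 6 - \sqrt{6}\right)^{2}}{-91826} = \left(10 - \sqrt{6}\right)^{2} \left(- \frac{1}{91826}\right) = - \frac{\left(10 - \sqrt{6}\right)^{2}}{91826}$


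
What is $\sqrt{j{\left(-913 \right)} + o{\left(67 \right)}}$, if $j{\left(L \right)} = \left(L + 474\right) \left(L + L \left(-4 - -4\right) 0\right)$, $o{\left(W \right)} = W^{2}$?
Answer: $4 \sqrt{25331} \approx 636.63$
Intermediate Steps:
$j{\left(L \right)} = L \left(474 + L\right)$ ($j{\left(L \right)} = \left(474 + L\right) \left(L + L \left(-4 + 4\right) 0\right) = \left(474 + L\right) \left(L + L 0 \cdot 0\right) = \left(474 + L\right) \left(L + 0 \cdot 0\right) = \left(474 + L\right) \left(L + 0\right) = \left(474 + L\right) L = L \left(474 + L\right)$)
$\sqrt{j{\left(-913 \right)} + o{\left(67 \right)}} = \sqrt{- 913 \left(474 - 913\right) + 67^{2}} = \sqrt{\left(-913\right) \left(-439\right) + 4489} = \sqrt{400807 + 4489} = \sqrt{405296} = 4 \sqrt{25331}$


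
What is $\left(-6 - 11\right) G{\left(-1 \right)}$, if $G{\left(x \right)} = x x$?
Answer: $-17$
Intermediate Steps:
$G{\left(x \right)} = x^{2}$
$\left(-6 - 11\right) G{\left(-1 \right)} = \left(-6 - 11\right) \left(-1\right)^{2} = \left(-17\right) 1 = -17$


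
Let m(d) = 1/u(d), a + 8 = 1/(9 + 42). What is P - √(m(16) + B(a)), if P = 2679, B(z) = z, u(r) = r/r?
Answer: 2679 - 2*I*√4539/51 ≈ 2679.0 - 2.642*I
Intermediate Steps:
a = -407/51 (a = -8 + 1/(9 + 42) = -8 + 1/51 = -407/51 ≈ -7.9804)
u(r) = 1
m(d) = 1 (m(d) = 1/1 = 1)
P - √(m(16) + B(a)) = 2679 - √(1 - 407/51) = 2679 - √(-356/51) = 2679 - 2*I*√4539/51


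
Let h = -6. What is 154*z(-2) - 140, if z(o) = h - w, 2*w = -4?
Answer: -756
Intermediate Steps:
w = -2 (w = (½)*(-4) = -2)
z(o) = -4 (z(o) = -6 - 1*(-2) = -6 + 2 = -4)
154*z(-2) - 140 = 154*(-4) - 140 = -616 - 140 = -756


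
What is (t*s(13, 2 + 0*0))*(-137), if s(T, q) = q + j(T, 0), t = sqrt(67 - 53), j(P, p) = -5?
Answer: 411*sqrt(14) ≈ 1537.8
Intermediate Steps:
t = sqrt(14) ≈ 3.7417
s(T, q) = -5 + q (s(T, q) = q - 5 = -5 + q)
(t*s(13, 2 + 0*0))*(-137) = (sqrt(14)*(-5 + (2 + 0*0)))*(-137) = (sqrt(14)*(-5 + (2 + 0)))*(-137) = (sqrt(14)*(-5 + 2))*(-137) = (sqrt(14)*(-3))*(-137) = -3*sqrt(14)*(-137) = 411*sqrt(14)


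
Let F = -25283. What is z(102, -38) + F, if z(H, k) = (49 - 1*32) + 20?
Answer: -25246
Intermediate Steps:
z(H, k) = 37 (z(H, k) = (49 - 32) + 20 = 17 + 20 = 37)
z(102, -38) + F = 37 - 25283 = -25246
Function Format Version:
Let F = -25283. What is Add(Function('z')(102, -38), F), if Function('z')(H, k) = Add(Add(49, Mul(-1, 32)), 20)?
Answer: -25246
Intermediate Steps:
Function('z')(H, k) = 37 (Function('z')(H, k) = Add(Add(49, -32), 20) = Add(17, 20) = 37)
Add(Function('z')(102, -38), F) = Add(37, -25283) = -25246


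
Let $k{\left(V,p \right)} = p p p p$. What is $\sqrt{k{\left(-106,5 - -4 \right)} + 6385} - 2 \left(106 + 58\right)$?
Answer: $-328 + \sqrt{12946} \approx -214.22$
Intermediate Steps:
$k{\left(V,p \right)} = p^{4}$ ($k{\left(V,p \right)} = p^{2} p^{2} = p^{4}$)
$\sqrt{k{\left(-106,5 - -4 \right)} + 6385} - 2 \left(106 + 58\right) = \sqrt{\left(5 - -4\right)^{4} + 6385} - 2 \left(106 + 58\right) = \sqrt{\left(5 + 4\right)^{4} + 6385} - 328 = \sqrt{9^{4} + 6385} - 328 = \sqrt{6561 + 6385} - 328 = \sqrt{12946} - 328 = -328 + \sqrt{12946}$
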